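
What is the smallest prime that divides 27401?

11

27401 is odd.
Digit sum 14, not divisible by 3.
Ends in 1: not divisible by 5.
7: 27401 = 7·3914 + 3
11: 27401 = 11·2491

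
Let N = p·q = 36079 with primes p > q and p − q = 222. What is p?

Since p = q + 222, we have 36079 = q(q + 222), so q² + 222q − 36079 = 0.
Discriminant: 222² + 4·36079 = 49284 + 144316 = 193600; √193600 = 440.
q = (−222 + 440)/2 = 109, and p = q + 222 = 331.
Check: 109 · 331 = 36079.

331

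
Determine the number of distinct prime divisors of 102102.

102102 = 2 · 51051
51051 = 3 · 17017
17017 = 7 · 2431
2431 = 11 · 221
221 = 13 · 17
102102 = 2 · 3 · 7 · 11 · 13 · 17, which has 6 distinct prime factors.

6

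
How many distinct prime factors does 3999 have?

3

3999 = 3 · 1333
1333 = 31 · 43
3999 = 3 · 31 · 43, which has 3 distinct prime factors.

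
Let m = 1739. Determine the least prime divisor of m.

1739 is odd.
Digit sum 20, not divisible by 3.
Ends in 9: not divisible by 5.
7: 1739 = 7·248 + 3
11: 1739 = 11·158 + 1
13: 1739 = 13·133 + 10
17: 1739 = 17·102 + 5
19: 1739 = 19·91 + 10
23: 1739 = 23·75 + 14
29: 1739 = 29·59 + 28
31: 1739 = 31·56 + 3
37: 1739 = 37·47

37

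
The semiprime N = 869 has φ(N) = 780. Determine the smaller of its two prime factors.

φ(n) = (p−1)(q−1) = n − (p+q) + 1, so p + q = 869 − 780 + 1 = 90.
p and q are the roots of t² − 90t + 869 = 0.
Discriminant: 90² − 4·869 = 8100 − 3476 = 4624; √4624 = 68.
q = (90 − 68)/2 = 11, p = (90 + 68)/2 = 79.
Check: 11 · 79 = 869.

11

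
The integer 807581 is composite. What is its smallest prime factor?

31

807581 is odd.
Digit sum 29, not divisible by 3.
Ends in 1: not divisible by 5.
7: 807581 = 7·115368 + 5
11: 807581 = 11·73416 + 5
13: 807581 = 13·62121 + 8
17: 807581 = 17·47504 + 13
19: 807581 = 19·42504 + 5
23: 807581 = 23·35112 + 5
29: 807581 = 29·27847 + 18
31: 807581 = 31·26051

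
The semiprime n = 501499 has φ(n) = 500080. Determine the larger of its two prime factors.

761

φ(n) = (p−1)(q−1) = n − (p+q) + 1, so p + q = 501499 − 500080 + 1 = 1420.
p and q are the roots of t² − 1420t + 501499 = 0.
Discriminant: 1420² − 4·501499 = 2016400 − 2005996 = 10404; √10404 = 102.
q = (1420 − 102)/2 = 659, p = (1420 + 102)/2 = 761.
Check: 659 · 761 = 501499.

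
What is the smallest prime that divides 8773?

8773 is odd.
Digit sum 25, not divisible by 3.
Ends in 3: not divisible by 5.
7: 8773 = 7·1253 + 2
11: 8773 = 11·797 + 6
13: 8773 = 13·674 + 11
17: 8773 = 17·516 + 1
19: 8773 = 19·461 + 14
23: 8773 = 23·381 + 10
29: 8773 = 29·302 + 15
31: 8773 = 31·283

31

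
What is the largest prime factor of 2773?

59

2773 = 47 · 59
59 is prime.
So 2773 = 47 · 59; the largest prime factor is 59.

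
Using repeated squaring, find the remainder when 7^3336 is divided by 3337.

2028

7^1 ≡ 7 (mod 3337)
7^2 ≡ 7^2 = 49 ≡ 49 (mod 3337)
7^4 ≡ 49^2 = 2401 ≡ 2401 (mod 3337)
7^8 ≡ 2401^2 = 5764801 ≡ 1802 (mod 3337)
7^16 ≡ 1802^2 = 3247204 ≡ 303 (mod 3337)
7^32 ≡ 303^2 = 91809 ≡ 1710 (mod 3337)
7^64 ≡ 1710^2 = 2924100 ≡ 888 (mod 3337)
7^128 ≡ 888^2 = 788544 ≡ 1012 (mod 3337)
7^256 ≡ 1012^2 = 1024144 ≡ 3022 (mod 3337)
7^512 ≡ 3022^2 = 9132484 ≡ 2452 (mod 3337)
7^1024 ≡ 2452^2 = 6012304 ≡ 2367 (mod 3337)
7^2048 ≡ 2367^2 = 5602689 ≡ 3203 (mod 3337)
3336 = 2048 + 1024 + 256 + 8 in binary powers of 2.
So 7^3336 ≡ 3203 · 2367 · 3022 · 1802 ≡ 2028 (mod 3337).
Since 2028 ≠ 1, base 7 is a Fermat witness: 3337 is composite.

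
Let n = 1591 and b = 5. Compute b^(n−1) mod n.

1454

5^1 ≡ 5 (mod 1591)
5^2 ≡ 5^2 = 25 ≡ 25 (mod 1591)
5^4 ≡ 25^2 = 625 ≡ 625 (mod 1591)
5^8 ≡ 625^2 = 390625 ≡ 830 (mod 1591)
5^16 ≡ 830^2 = 688900 ≡ 1588 (mod 1591)
5^32 ≡ 1588^2 = 2521744 ≡ 9 (mod 1591)
5^64 ≡ 9^2 = 81 ≡ 81 (mod 1591)
5^128 ≡ 81^2 = 6561 ≡ 197 (mod 1591)
5^256 ≡ 197^2 = 38809 ≡ 625 (mod 1591)
5^512 ≡ 625^2 = 390625 ≡ 830 (mod 1591)
5^1024 ≡ 830^2 = 688900 ≡ 1588 (mod 1591)
1590 = 1024 + 512 + 32 + 16 + 4 + 2 in binary powers of 2.
So 5^1590 ≡ 1588 · 830 · 9 · 1588 · 625 · 25 ≡ 1454 (mod 1591).
Since 1454 ≠ 1, base 5 is a Fermat witness: 1591 is composite.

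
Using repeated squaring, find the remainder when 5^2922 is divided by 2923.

936

5^1 ≡ 5 (mod 2923)
5^2 ≡ 5^2 = 25 ≡ 25 (mod 2923)
5^4 ≡ 25^2 = 625 ≡ 625 (mod 2923)
5^8 ≡ 625^2 = 390625 ≡ 1866 (mod 2923)
5^16 ≡ 1866^2 = 3481956 ≡ 663 (mod 2923)
5^32 ≡ 663^2 = 439569 ≡ 1119 (mod 2923)
5^64 ≡ 1119^2 = 1252161 ≡ 1117 (mod 2923)
5^128 ≡ 1117^2 = 1247689 ≡ 2491 (mod 2923)
5^256 ≡ 2491^2 = 6205081 ≡ 2475 (mod 2923)
5^512 ≡ 2475^2 = 6125625 ≡ 1940 (mod 2923)
5^1024 ≡ 1940^2 = 3763600 ≡ 1699 (mod 2923)
5^2048 ≡ 1699^2 = 2886601 ≡ 1600 (mod 2923)
2922 = 2048 + 512 + 256 + 64 + 32 + 8 + 2 in binary powers of 2.
So 5^2922 ≡ 1600 · 1940 · 2475 · 1117 · 1119 · 1866 · 25 ≡ 936 (mod 2923).
Since 936 ≠ 1, base 5 is a Fermat witness: 2923 is composite.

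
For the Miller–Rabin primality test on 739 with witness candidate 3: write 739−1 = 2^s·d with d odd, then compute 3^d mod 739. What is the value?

739 − 1 = 738 = 2^1 · 369, so d = 369.
3^1 ≡ 3 (mod 739)
3^2 ≡ 3^2 = 9 ≡ 9 (mod 739)
3^4 ≡ 9^2 = 81 ≡ 81 (mod 739)
3^8 ≡ 81^2 = 6561 ≡ 649 (mod 739)
3^16 ≡ 649^2 = 421201 ≡ 710 (mod 739)
3^32 ≡ 710^2 = 504100 ≡ 102 (mod 739)
3^64 ≡ 102^2 = 10404 ≡ 58 (mod 739)
3^128 ≡ 58^2 = 3364 ≡ 408 (mod 739)
3^256 ≡ 408^2 = 166464 ≡ 189 (mod 739)
369 = 256 + 64 + 32 + 16 + 1 in binary powers of 2.
So 3^369 ≡ 189 · 58 · 102 · 710 · 3 ≡ 738 (mod 739).
Since 3^d ≡ 738 (mod 739), base 3 does not prove 739 composite.

738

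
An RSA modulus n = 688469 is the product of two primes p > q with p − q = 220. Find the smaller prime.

727

Since p = q + 220, we have 688469 = q(q + 220), so q² + 220q − 688469 = 0.
Discriminant: 220² + 4·688469 = 48400 + 2753876 = 2802276; √2802276 = 1674.
q = (−220 + 1674)/2 = 727, and p = q + 220 = 947.
Check: 727 · 947 = 688469.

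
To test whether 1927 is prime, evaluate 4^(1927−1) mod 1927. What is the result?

1390

4^1 ≡ 4 (mod 1927)
4^2 ≡ 4^2 = 16 ≡ 16 (mod 1927)
4^4 ≡ 16^2 = 256 ≡ 256 (mod 1927)
4^8 ≡ 256^2 = 65536 ≡ 18 (mod 1927)
4^16 ≡ 18^2 = 324 ≡ 324 (mod 1927)
4^32 ≡ 324^2 = 104976 ≡ 918 (mod 1927)
4^64 ≡ 918^2 = 842724 ≡ 625 (mod 1927)
4^128 ≡ 625^2 = 390625 ≡ 1371 (mod 1927)
4^256 ≡ 1371^2 = 1879641 ≡ 816 (mod 1927)
4^512 ≡ 816^2 = 665856 ≡ 1041 (mod 1927)
4^1024 ≡ 1041^2 = 1083681 ≡ 707 (mod 1927)
1926 = 1024 + 512 + 256 + 128 + 4 + 2 in binary powers of 2.
So 4^1926 ≡ 707 · 1041 · 816 · 1371 · 256 · 16 ≡ 1390 (mod 1927).
Since 1390 ≠ 1, base 4 is a Fermat witness: 1927 is composite.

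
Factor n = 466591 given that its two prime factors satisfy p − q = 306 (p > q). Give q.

547

Since p = q + 306, we have 466591 = q(q + 306), so q² + 306q − 466591 = 0.
Discriminant: 306² + 4·466591 = 93636 + 1866364 = 1960000; √1960000 = 1400.
q = (−306 + 1400)/2 = 547, and p = q + 306 = 853.
Check: 547 · 853 = 466591.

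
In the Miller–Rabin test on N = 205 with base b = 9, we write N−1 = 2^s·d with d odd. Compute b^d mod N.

114

205 − 1 = 204 = 2^2 · 51, so d = 51.
9^1 ≡ 9 (mod 205)
9^2 ≡ 9^2 = 81 ≡ 81 (mod 205)
9^4 ≡ 81^2 = 6561 ≡ 1 (mod 205)
9^8 ≡ 1^2 = 1 ≡ 1 (mod 205)
9^16 ≡ 1^2 = 1 ≡ 1 (mod 205)
9^32 ≡ 1^2 = 1 ≡ 1 (mod 205)
51 = 32 + 16 + 2 + 1 in binary powers of 2.
So 9^51 ≡ 1 · 1 · 81 · 9 ≡ 114 (mod 205).
Squaring chain: 114 → 81; never reaches −1, so base 9 is a Miller–Rabin witness that 205 is composite.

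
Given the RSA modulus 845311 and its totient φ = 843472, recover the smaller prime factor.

φ(n) = (p−1)(q−1) = n − (p+q) + 1, so p + q = 845311 − 843472 + 1 = 1840.
p and q are the roots of t² − 1840t + 845311 = 0.
Discriminant: 1840² − 4·845311 = 3385600 − 3381244 = 4356; √4356 = 66.
q = (1840 − 66)/2 = 887, p = (1840 + 66)/2 = 953.
Check: 887 · 953 = 845311.

887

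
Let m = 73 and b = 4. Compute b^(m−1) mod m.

4^1 ≡ 4 (mod 73)
4^2 ≡ 4^2 = 16 ≡ 16 (mod 73)
4^4 ≡ 16^2 = 256 ≡ 37 (mod 73)
4^8 ≡ 37^2 = 1369 ≡ 55 (mod 73)
4^16 ≡ 55^2 = 3025 ≡ 32 (mod 73)
4^32 ≡ 32^2 = 1024 ≡ 2 (mod 73)
4^64 ≡ 2^2 = 4 ≡ 4 (mod 73)
72 = 64 + 8 in binary powers of 2.
So 4^72 ≡ 4 · 55 ≡ 1 (mod 73).
Since the result is 1, base 4 gives no evidence that 73 is composite.

1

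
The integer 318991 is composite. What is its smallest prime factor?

19

318991 is odd.
Digit sum 31, not divisible by 3.
Ends in 1: not divisible by 5.
7: 318991 = 7·45570 + 1
11: 318991 = 11·28999 + 2
13: 318991 = 13·24537 + 10
17: 318991 = 17·18764 + 3
19: 318991 = 19·16789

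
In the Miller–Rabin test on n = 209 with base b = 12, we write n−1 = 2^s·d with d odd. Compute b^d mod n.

209 − 1 = 208 = 2^4 · 13, so d = 13.
12^1 ≡ 12 (mod 209)
12^2 ≡ 12^2 = 144 ≡ 144 (mod 209)
12^4 ≡ 144^2 = 20736 ≡ 45 (mod 209)
12^8 ≡ 45^2 = 2025 ≡ 144 (mod 209)
13 = 8 + 4 + 1 in binary powers of 2.
So 12^13 ≡ 144 · 45 · 12 ≡ 12 (mod 209).
Squaring chain: 12 → 144 → 45 → 144; never reaches −1, so base 12 is a Miller–Rabin witness that 209 is composite.

12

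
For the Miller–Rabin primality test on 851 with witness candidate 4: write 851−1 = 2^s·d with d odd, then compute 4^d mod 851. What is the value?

851 − 1 = 850 = 2^1 · 425, so d = 425.
4^1 ≡ 4 (mod 851)
4^2 ≡ 4^2 = 16 ≡ 16 (mod 851)
4^4 ≡ 16^2 = 256 ≡ 256 (mod 851)
4^8 ≡ 256^2 = 65536 ≡ 9 (mod 851)
4^16 ≡ 9^2 = 81 ≡ 81 (mod 851)
4^32 ≡ 81^2 = 6561 ≡ 604 (mod 851)
4^64 ≡ 604^2 = 364816 ≡ 588 (mod 851)
4^128 ≡ 588^2 = 345744 ≡ 238 (mod 851)
4^256 ≡ 238^2 = 56644 ≡ 478 (mod 851)
425 = 256 + 128 + 32 + 8 + 1 in binary powers of 2.
So 4^425 ≡ 478 · 238 · 604 · 9 · 4 ≡ 169 (mod 851).
Squaring chain: 169; never reaches −1, so base 4 is a Miller–Rabin witness that 851 is composite.

169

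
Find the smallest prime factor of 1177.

1177 is odd.
Digit sum 16, not divisible by 3.
Ends in 7: not divisible by 5.
7: 1177 = 7·168 + 1
11: 1177 = 11·107

11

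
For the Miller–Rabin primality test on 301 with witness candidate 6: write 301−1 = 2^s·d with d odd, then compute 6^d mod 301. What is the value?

301 − 1 = 300 = 2^2 · 75, so d = 75.
6^1 ≡ 6 (mod 301)
6^2 ≡ 6^2 = 36 ≡ 36 (mod 301)
6^4 ≡ 36^2 = 1296 ≡ 92 (mod 301)
6^8 ≡ 92^2 = 8464 ≡ 36 (mod 301)
6^16 ≡ 36^2 = 1296 ≡ 92 (mod 301)
6^32 ≡ 92^2 = 8464 ≡ 36 (mod 301)
6^64 ≡ 36^2 = 1296 ≡ 92 (mod 301)
75 = 64 + 8 + 2 + 1 in binary powers of 2.
So 6^75 ≡ 92 · 36 · 36 · 6 ≡ 216 (mod 301).
Squaring chain: 216 → 1; never reaches −1, so base 6 is a Miller–Rabin witness that 301 is composite.

216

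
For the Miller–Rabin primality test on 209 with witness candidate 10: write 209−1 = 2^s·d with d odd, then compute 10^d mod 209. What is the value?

32

209 − 1 = 208 = 2^4 · 13, so d = 13.
10^1 ≡ 10 (mod 209)
10^2 ≡ 10^2 = 100 ≡ 100 (mod 209)
10^4 ≡ 100^2 = 10000 ≡ 177 (mod 209)
10^8 ≡ 177^2 = 31329 ≡ 188 (mod 209)
13 = 8 + 4 + 1 in binary powers of 2.
So 10^13 ≡ 188 · 177 · 10 ≡ 32 (mod 209).
Squaring chain: 32 → 188 → 23 → 111; never reaches −1, so base 10 is a Miller–Rabin witness that 209 is composite.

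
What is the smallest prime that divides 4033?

4033 is odd.
Digit sum 10, not divisible by 3.
Ends in 3: not divisible by 5.
7: 4033 = 7·576 + 1
11: 4033 = 11·366 + 7
13: 4033 = 13·310 + 3
17: 4033 = 17·237 + 4
19: 4033 = 19·212 + 5
23: 4033 = 23·175 + 8
29: 4033 = 29·139 + 2
31: 4033 = 31·130 + 3
37: 4033 = 37·109

37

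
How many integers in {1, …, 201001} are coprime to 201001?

186480

Factor: 201001 = 19 · 71 · 149.
φ(201001) = (19−1) · (71−1) · (149−1) = 18 · 70 · 148 = 186480.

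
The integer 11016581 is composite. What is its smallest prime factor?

97

11016581 is odd.
Digit sum 23, not divisible by 3.
Ends in 1: not divisible by 5.
7: 11016581 = 7·1573797 + 2
11: 11016581 = 11·1001507 + 4
13: 11016581 = 13·847429 + 4
17: 11016581 = 17·648034 + 3
19: 11016581 = 19·579820 + 1
23: 11016581 = 23·478981 + 18
29: 11016581 = 29·379882 + 3
31: 11016581 = 31·355373 + 18
37: 11016581 = 37·297745 + 16
41: 11016581 = 41·268697 + 4
43: 11016581 = 43·256199 + 24
47: 11016581 = 47·234395 + 16
53: 11016581 = 53·207860 + 1
59: 11016581 = 59·186721 + 42
61: 11016581 = 61·180599 + 42
67: 11016581 = 67·164426 + 39
71: 11016581 = 71·155163 + 8
73: 11016581 = 73·150912 + 5
79: 11016581 = 79·139450 + 31
83: 11016581 = 83·132729 + 74
89: 11016581 = 89·123781 + 72
97: 11016581 = 97·113573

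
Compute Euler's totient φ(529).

506

Factor: 529 = 23^2.
φ(529) = 23^1·(23−1) = 506.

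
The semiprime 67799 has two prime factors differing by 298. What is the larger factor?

449

Since p = q + 298, we have 67799 = q(q + 298), so q² + 298q − 67799 = 0.
Discriminant: 298² + 4·67799 = 88804 + 271196 = 360000; √360000 = 600.
q = (−298 + 600)/2 = 151, and p = q + 298 = 449.
Check: 151 · 449 = 67799.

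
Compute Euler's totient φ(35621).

35244

Factor: 35621 = 179 · 199.
φ(35621) = (179−1) · (199−1) = 178 · 198 = 35244.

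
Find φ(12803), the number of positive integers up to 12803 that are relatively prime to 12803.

Factor: 12803 = 7 · 31 · 59.
φ(12803) = (7−1) · (31−1) · (59−1) = 6 · 30 · 58 = 10440.

10440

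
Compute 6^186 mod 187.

6^1 ≡ 6 (mod 187)
6^2 ≡ 6^2 = 36 ≡ 36 (mod 187)
6^4 ≡ 36^2 = 1296 ≡ 174 (mod 187)
6^8 ≡ 174^2 = 30276 ≡ 169 (mod 187)
6^16 ≡ 169^2 = 28561 ≡ 137 (mod 187)
6^32 ≡ 137^2 = 18769 ≡ 69 (mod 187)
6^64 ≡ 69^2 = 4761 ≡ 86 (mod 187)
6^128 ≡ 86^2 = 7396 ≡ 103 (mod 187)
186 = 128 + 32 + 16 + 8 + 2 in binary powers of 2.
So 6^186 ≡ 103 · 69 · 137 · 169 · 36 ≡ 49 (mod 187).
Since 49 ≠ 1, base 6 is a Fermat witness: 187 is composite.

49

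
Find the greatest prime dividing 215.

43

215 = 5 · 43
43 is prime.
So 215 = 5 · 43; the largest prime factor is 43.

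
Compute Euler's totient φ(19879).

19584

Factor: 19879 = 103 · 193.
φ(19879) = (103−1) · (193−1) = 102 · 192 = 19584.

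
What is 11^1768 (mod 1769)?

11^1 ≡ 11 (mod 1769)
11^2 ≡ 11^2 = 121 ≡ 121 (mod 1769)
11^4 ≡ 121^2 = 14641 ≡ 489 (mod 1769)
11^8 ≡ 489^2 = 239121 ≡ 306 (mod 1769)
11^16 ≡ 306^2 = 93636 ≡ 1648 (mod 1769)
11^32 ≡ 1648^2 = 2715904 ≡ 489 (mod 1769)
11^64 ≡ 489^2 = 239121 ≡ 306 (mod 1769)
11^128 ≡ 306^2 = 93636 ≡ 1648 (mod 1769)
11^256 ≡ 1648^2 = 2715904 ≡ 489 (mod 1769)
11^512 ≡ 489^2 = 239121 ≡ 306 (mod 1769)
11^1024 ≡ 306^2 = 93636 ≡ 1648 (mod 1769)
1768 = 1024 + 512 + 128 + 64 + 32 + 8 in binary powers of 2.
So 11^1768 ≡ 1648 · 306 · 1648 · 306 · 489 · 306 ≡ 489 (mod 1769).
Since 489 ≠ 1, base 11 is a Fermat witness: 1769 is composite.

489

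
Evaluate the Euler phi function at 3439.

Factor: 3439 = 19 · 181.
φ(3439) = (19−1) · (181−1) = 18 · 180 = 3240.

3240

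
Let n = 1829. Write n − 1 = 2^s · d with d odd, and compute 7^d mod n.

989

1829 − 1 = 1828 = 2^2 · 457, so d = 457.
7^1 ≡ 7 (mod 1829)
7^2 ≡ 7^2 = 49 ≡ 49 (mod 1829)
7^4 ≡ 49^2 = 2401 ≡ 572 (mod 1829)
7^8 ≡ 572^2 = 327184 ≡ 1622 (mod 1829)
7^16 ≡ 1622^2 = 2630884 ≡ 782 (mod 1829)
7^32 ≡ 782^2 = 611524 ≡ 638 (mod 1829)
7^64 ≡ 638^2 = 407044 ≡ 1006 (mod 1829)
7^128 ≡ 1006^2 = 1012036 ≡ 599 (mod 1829)
7^256 ≡ 599^2 = 358801 ≡ 317 (mod 1829)
457 = 256 + 128 + 64 + 8 + 1 in binary powers of 2.
So 7^457 ≡ 317 · 599 · 1006 · 1622 · 7 ≡ 989 (mod 1829).
Squaring chain: 989 → 1435; never reaches −1, so base 7 is a Miller–Rabin witness that 1829 is composite.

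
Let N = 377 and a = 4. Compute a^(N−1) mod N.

4^1 ≡ 4 (mod 377)
4^2 ≡ 4^2 = 16 ≡ 16 (mod 377)
4^4 ≡ 16^2 = 256 ≡ 256 (mod 377)
4^8 ≡ 256^2 = 65536 ≡ 315 (mod 377)
4^16 ≡ 315^2 = 99225 ≡ 74 (mod 377)
4^32 ≡ 74^2 = 5476 ≡ 198 (mod 377)
4^64 ≡ 198^2 = 39204 ≡ 373 (mod 377)
4^128 ≡ 373^2 = 139129 ≡ 16 (mod 377)
4^256 ≡ 16^2 = 256 ≡ 256 (mod 377)
376 = 256 + 64 + 32 + 16 + 8 in binary powers of 2.
So 4^376 ≡ 256 · 373 · 198 · 74 · 315 ≡ 165 (mod 377).
Since 165 ≠ 1, base 4 is a Fermat witness: 377 is composite.

165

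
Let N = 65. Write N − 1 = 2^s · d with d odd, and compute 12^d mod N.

65 − 1 = 64 = 2^6 · 1, so d = 1.
12^1 ≡ 12 (mod 65)
1 = 1 in binary powers of 2.
So 12^1 ≡ 12 ≡ 12 (mod 65).
Squaring chain: 12 → 14 → 1 → 1 → 1 → 1; never reaches −1, so base 12 is a Miller–Rabin witness that 65 is composite.

12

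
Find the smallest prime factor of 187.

11

187 is odd.
Digit sum 16, not divisible by 3.
Ends in 7: not divisible by 5.
7: 187 = 7·26 + 5
11: 187 = 11·17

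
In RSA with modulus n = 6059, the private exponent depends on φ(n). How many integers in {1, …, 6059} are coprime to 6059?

5904

Factor: 6059 = 73 · 83.
φ(6059) = (73−1) · (83−1) = 72 · 82 = 5904.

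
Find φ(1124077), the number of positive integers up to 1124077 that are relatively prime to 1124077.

1087632

Factor: 1124077 = 53 · 127 · 167.
φ(1124077) = (53−1) · (127−1) · (167−1) = 52 · 126 · 166 = 1087632.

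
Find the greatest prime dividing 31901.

31901 = 19 · 1679
1679 = 23 · 73
73 is prime.
So 31901 = 19 · 23 · 73; the largest prime factor is 73.

73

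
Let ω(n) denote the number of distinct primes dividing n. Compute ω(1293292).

6

1293292 = 2^2 · 323323
323323 = 7 · 46189
46189 = 11 · 4199
4199 = 13 · 323
323 = 17 · 19
1293292 = 2^2 · 7 · 11 · 13 · 17 · 19, which has 6 distinct prime factors.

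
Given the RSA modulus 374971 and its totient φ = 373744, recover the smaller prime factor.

569

φ(n) = (p−1)(q−1) = n − (p+q) + 1, so p + q = 374971 − 373744 + 1 = 1228.
p and q are the roots of t² − 1228t + 374971 = 0.
Discriminant: 1228² − 4·374971 = 1507984 − 1499884 = 8100; √8100 = 90.
q = (1228 − 90)/2 = 569, p = (1228 + 90)/2 = 659.
Check: 569 · 659 = 374971.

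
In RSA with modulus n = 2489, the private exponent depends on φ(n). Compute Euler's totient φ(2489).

Factor: 2489 = 19 · 131.
φ(2489) = (19−1) · (131−1) = 18 · 130 = 2340.

2340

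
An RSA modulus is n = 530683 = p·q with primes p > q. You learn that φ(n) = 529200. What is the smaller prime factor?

601

φ(n) = (p−1)(q−1) = n − (p+q) + 1, so p + q = 530683 − 529200 + 1 = 1484.
p and q are the roots of t² − 1484t + 530683 = 0.
Discriminant: 1484² − 4·530683 = 2202256 − 2122732 = 79524; √79524 = 282.
q = (1484 − 282)/2 = 601, p = (1484 + 282)/2 = 883.
Check: 601 · 883 = 530683.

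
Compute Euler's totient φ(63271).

56160

Factor: 63271 = 13 · 31 · 157.
φ(63271) = (13−1) · (31−1) · (157−1) = 12 · 30 · 156 = 56160.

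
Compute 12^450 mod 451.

419

12^1 ≡ 12 (mod 451)
12^2 ≡ 12^2 = 144 ≡ 144 (mod 451)
12^4 ≡ 144^2 = 20736 ≡ 441 (mod 451)
12^8 ≡ 441^2 = 194481 ≡ 100 (mod 451)
12^16 ≡ 100^2 = 10000 ≡ 78 (mod 451)
12^32 ≡ 78^2 = 6084 ≡ 221 (mod 451)
12^64 ≡ 221^2 = 48841 ≡ 133 (mod 451)
12^128 ≡ 133^2 = 17689 ≡ 100 (mod 451)
12^256 ≡ 100^2 = 10000 ≡ 78 (mod 451)
450 = 256 + 128 + 64 + 2 in binary powers of 2.
So 12^450 ≡ 78 · 100 · 133 · 144 ≡ 419 (mod 451).
Since 419 ≠ 1, base 12 is a Fermat witness: 451 is composite.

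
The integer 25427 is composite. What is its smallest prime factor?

47

25427 is odd.
Digit sum 20, not divisible by 3.
Ends in 7: not divisible by 5.
7: 25427 = 7·3632 + 3
11: 25427 = 11·2311 + 6
13: 25427 = 13·1955 + 12
17: 25427 = 17·1495 + 12
19: 25427 = 19·1338 + 5
23: 25427 = 23·1105 + 12
29: 25427 = 29·876 + 23
31: 25427 = 31·820 + 7
37: 25427 = 37·687 + 8
41: 25427 = 41·620 + 7
43: 25427 = 43·591 + 14
47: 25427 = 47·541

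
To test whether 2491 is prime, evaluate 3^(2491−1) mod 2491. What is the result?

1011

3^1 ≡ 3 (mod 2491)
3^2 ≡ 3^2 = 9 ≡ 9 (mod 2491)
3^4 ≡ 9^2 = 81 ≡ 81 (mod 2491)
3^8 ≡ 81^2 = 6561 ≡ 1579 (mod 2491)
3^16 ≡ 1579^2 = 2493241 ≡ 2241 (mod 2491)
3^32 ≡ 2241^2 = 5022081 ≡ 225 (mod 2491)
3^64 ≡ 225^2 = 50625 ≡ 805 (mod 2491)
3^128 ≡ 805^2 = 648025 ≡ 365 (mod 2491)
3^256 ≡ 365^2 = 133225 ≡ 1202 (mod 2491)
3^512 ≡ 1202^2 = 1444804 ≡ 24 (mod 2491)
3^1024 ≡ 24^2 = 576 ≡ 576 (mod 2491)
3^2048 ≡ 576^2 = 331776 ≡ 473 (mod 2491)
2490 = 2048 + 256 + 128 + 32 + 16 + 8 + 2 in binary powers of 2.
So 3^2490 ≡ 473 · 1202 · 365 · 225 · 2241 · 1579 · 9 ≡ 1011 (mod 2491).
Since 1011 ≠ 1, base 3 is a Fermat witness: 2491 is composite.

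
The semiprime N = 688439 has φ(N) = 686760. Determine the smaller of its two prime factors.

709

φ(n) = (p−1)(q−1) = n − (p+q) + 1, so p + q = 688439 − 686760 + 1 = 1680.
p and q are the roots of t² − 1680t + 688439 = 0.
Discriminant: 1680² − 4·688439 = 2822400 − 2753756 = 68644; √68644 = 262.
q = (1680 − 262)/2 = 709, p = (1680 + 262)/2 = 971.
Check: 709 · 971 = 688439.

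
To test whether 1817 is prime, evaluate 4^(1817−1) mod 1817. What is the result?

901

4^1 ≡ 4 (mod 1817)
4^2 ≡ 4^2 = 16 ≡ 16 (mod 1817)
4^4 ≡ 16^2 = 256 ≡ 256 (mod 1817)
4^8 ≡ 256^2 = 65536 ≡ 124 (mod 1817)
4^16 ≡ 124^2 = 15376 ≡ 840 (mod 1817)
4^32 ≡ 840^2 = 705600 ≡ 604 (mod 1817)
4^64 ≡ 604^2 = 364816 ≡ 1416 (mod 1817)
4^128 ≡ 1416^2 = 2005056 ≡ 905 (mod 1817)
4^256 ≡ 905^2 = 819025 ≡ 1375 (mod 1817)
4^512 ≡ 1375^2 = 1890625 ≡ 945 (mod 1817)
4^1024 ≡ 945^2 = 893025 ≡ 878 (mod 1817)
1816 = 1024 + 512 + 256 + 16 + 8 in binary powers of 2.
So 4^1816 ≡ 878 · 945 · 1375 · 840 · 124 ≡ 901 (mod 1817).
Since 901 ≠ 1, base 4 is a Fermat witness: 1817 is composite.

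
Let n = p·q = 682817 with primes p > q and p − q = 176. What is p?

919

Since p = q + 176, we have 682817 = q(q + 176), so q² + 176q − 682817 = 0.
Discriminant: 176² + 4·682817 = 30976 + 2731268 = 2762244; √2762244 = 1662.
q = (−176 + 1662)/2 = 743, and p = q + 176 = 919.
Check: 743 · 919 = 682817.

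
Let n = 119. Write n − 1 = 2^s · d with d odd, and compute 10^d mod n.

119 − 1 = 118 = 2^1 · 59, so d = 59.
10^1 ≡ 10 (mod 119)
10^2 ≡ 10^2 = 100 ≡ 100 (mod 119)
10^4 ≡ 100^2 = 10000 ≡ 4 (mod 119)
10^8 ≡ 4^2 = 16 ≡ 16 (mod 119)
10^16 ≡ 16^2 = 256 ≡ 18 (mod 119)
10^32 ≡ 18^2 = 324 ≡ 86 (mod 119)
59 = 32 + 16 + 8 + 2 + 1 in binary powers of 2.
So 10^59 ≡ 86 · 18 · 16 · 100 · 10 ≡ 54 (mod 119).
Squaring chain: 54; never reaches −1, so base 10 is a Miller–Rabin witness that 119 is composite.

54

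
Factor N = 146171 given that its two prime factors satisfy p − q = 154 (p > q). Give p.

Since p = q + 154, we have 146171 = q(q + 154), so q² + 154q − 146171 = 0.
Discriminant: 154² + 4·146171 = 23716 + 584684 = 608400; √608400 = 780.
q = (−154 + 780)/2 = 313, and p = q + 154 = 467.
Check: 313 · 467 = 146171.

467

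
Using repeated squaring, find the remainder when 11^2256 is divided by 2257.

11^1 ≡ 11 (mod 2257)
11^2 ≡ 11^2 = 121 ≡ 121 (mod 2257)
11^4 ≡ 121^2 = 14641 ≡ 1099 (mod 2257)
11^8 ≡ 1099^2 = 1207801 ≡ 306 (mod 2257)
11^16 ≡ 306^2 = 93636 ≡ 1099 (mod 2257)
11^32 ≡ 1099^2 = 1207801 ≡ 306 (mod 2257)
11^64 ≡ 306^2 = 93636 ≡ 1099 (mod 2257)
11^128 ≡ 1099^2 = 1207801 ≡ 306 (mod 2257)
11^256 ≡ 306^2 = 93636 ≡ 1099 (mod 2257)
11^512 ≡ 1099^2 = 1207801 ≡ 306 (mod 2257)
11^1024 ≡ 306^2 = 93636 ≡ 1099 (mod 2257)
11^2048 ≡ 1099^2 = 1207801 ≡ 306 (mod 2257)
2256 = 2048 + 128 + 64 + 16 in binary powers of 2.
So 11^2256 ≡ 306 · 306 · 1099 · 1099 ≡ 1 (mod 2257).
Since the result is 1, base 11 gives no evidence that 2257 is composite.

1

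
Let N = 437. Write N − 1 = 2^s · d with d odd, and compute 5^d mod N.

437 − 1 = 436 = 2^2 · 109, so d = 109.
5^1 ≡ 5 (mod 437)
5^2 ≡ 5^2 = 25 ≡ 25 (mod 437)
5^4 ≡ 25^2 = 625 ≡ 188 (mod 437)
5^8 ≡ 188^2 = 35344 ≡ 384 (mod 437)
5^16 ≡ 384^2 = 147456 ≡ 187 (mod 437)
5^32 ≡ 187^2 = 34969 ≡ 9 (mod 437)
5^64 ≡ 9^2 = 81 ≡ 81 (mod 437)
109 = 64 + 32 + 8 + 4 + 1 in binary powers of 2.
So 5^109 ≡ 81 · 9 · 384 · 188 · 5 ≡ 290 (mod 437).
Squaring chain: 290 → 196; never reaches −1, so base 5 is a Miller–Rabin witness that 437 is composite.

290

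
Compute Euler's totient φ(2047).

Factor: 2047 = 23 · 89.
φ(2047) = (23−1) · (89−1) = 22 · 88 = 1936.

1936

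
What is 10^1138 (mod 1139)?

508

10^1 ≡ 10 (mod 1139)
10^2 ≡ 10^2 = 100 ≡ 100 (mod 1139)
10^4 ≡ 100^2 = 10000 ≡ 888 (mod 1139)
10^8 ≡ 888^2 = 788544 ≡ 356 (mod 1139)
10^16 ≡ 356^2 = 126736 ≡ 307 (mod 1139)
10^32 ≡ 307^2 = 94249 ≡ 851 (mod 1139)
10^64 ≡ 851^2 = 724201 ≡ 936 (mod 1139)
10^128 ≡ 936^2 = 876096 ≡ 205 (mod 1139)
10^256 ≡ 205^2 = 42025 ≡ 1021 (mod 1139)
10^512 ≡ 1021^2 = 1042441 ≡ 256 (mod 1139)
10^1024 ≡ 256^2 = 65536 ≡ 613 (mod 1139)
1138 = 1024 + 64 + 32 + 16 + 2 in binary powers of 2.
So 10^1138 ≡ 613 · 936 · 851 · 307 · 100 ≡ 508 (mod 1139).
Since 508 ≠ 1, base 10 is a Fermat witness: 1139 is composite.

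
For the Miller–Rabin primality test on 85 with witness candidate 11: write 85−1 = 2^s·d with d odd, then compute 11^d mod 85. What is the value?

85 − 1 = 84 = 2^2 · 21, so d = 21.
11^1 ≡ 11 (mod 85)
11^2 ≡ 11^2 = 121 ≡ 36 (mod 85)
11^4 ≡ 36^2 = 1296 ≡ 21 (mod 85)
11^8 ≡ 21^2 = 441 ≡ 16 (mod 85)
11^16 ≡ 16^2 = 256 ≡ 1 (mod 85)
21 = 16 + 4 + 1 in binary powers of 2.
So 11^21 ≡ 1 · 21 · 11 ≡ 61 (mod 85).
Squaring chain: 61 → 66; never reaches −1, so base 11 is a Miller–Rabin witness that 85 is composite.

61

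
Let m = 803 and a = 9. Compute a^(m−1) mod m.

356

9^1 ≡ 9 (mod 803)
9^2 ≡ 9^2 = 81 ≡ 81 (mod 803)
9^4 ≡ 81^2 = 6561 ≡ 137 (mod 803)
9^8 ≡ 137^2 = 18769 ≡ 300 (mod 803)
9^16 ≡ 300^2 = 90000 ≡ 64 (mod 803)
9^32 ≡ 64^2 = 4096 ≡ 81 (mod 803)
9^64 ≡ 81^2 = 6561 ≡ 137 (mod 803)
9^128 ≡ 137^2 = 18769 ≡ 300 (mod 803)
9^256 ≡ 300^2 = 90000 ≡ 64 (mod 803)
9^512 ≡ 64^2 = 4096 ≡ 81 (mod 803)
802 = 512 + 256 + 32 + 2 in binary powers of 2.
So 9^802 ≡ 81 · 64 · 81 · 81 ≡ 356 (mod 803).
Since 356 ≠ 1, base 9 is a Fermat witness: 803 is composite.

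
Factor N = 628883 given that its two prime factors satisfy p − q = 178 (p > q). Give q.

Since p = q + 178, we have 628883 = q(q + 178), so q² + 178q − 628883 = 0.
Discriminant: 178² + 4·628883 = 31684 + 2515532 = 2547216; √2547216 = 1596.
q = (−178 + 1596)/2 = 709, and p = q + 178 = 887.
Check: 709 · 887 = 628883.

709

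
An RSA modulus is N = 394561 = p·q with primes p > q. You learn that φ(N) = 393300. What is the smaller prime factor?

φ(n) = (p−1)(q−1) = n − (p+q) + 1, so p + q = 394561 − 393300 + 1 = 1262.
p and q are the roots of t² − 1262t + 394561 = 0.
Discriminant: 1262² − 4·394561 = 1592644 − 1578244 = 14400; √14400 = 120.
q = (1262 − 120)/2 = 571, p = (1262 + 120)/2 = 691.
Check: 571 · 691 = 394561.

571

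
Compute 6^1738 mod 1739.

6^1 ≡ 6 (mod 1739)
6^2 ≡ 6^2 = 36 ≡ 36 (mod 1739)
6^4 ≡ 36^2 = 1296 ≡ 1296 (mod 1739)
6^8 ≡ 1296^2 = 1679616 ≡ 1481 (mod 1739)
6^16 ≡ 1481^2 = 2193361 ≡ 482 (mod 1739)
6^32 ≡ 482^2 = 232324 ≡ 1037 (mod 1739)
6^64 ≡ 1037^2 = 1075369 ≡ 667 (mod 1739)
6^128 ≡ 667^2 = 444889 ≡ 1444 (mod 1739)
6^256 ≡ 1444^2 = 2085136 ≡ 75 (mod 1739)
6^512 ≡ 75^2 = 5625 ≡ 408 (mod 1739)
6^1024 ≡ 408^2 = 166464 ≡ 1259 (mod 1739)
1738 = 1024 + 512 + 128 + 64 + 8 + 2 in binary powers of 2.
So 6^1738 ≡ 1259 · 408 · 1444 · 667 · 1481 · 36 ≡ 739 (mod 1739).
Since 739 ≠ 1, base 6 is a Fermat witness: 1739 is composite.

739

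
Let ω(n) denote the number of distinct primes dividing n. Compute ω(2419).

2

2419 = 41 · 59
2419 = 41 · 59, which has 2 distinct prime factors.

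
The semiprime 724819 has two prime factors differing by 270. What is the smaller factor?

Since p = q + 270, we have 724819 = q(q + 270), so q² + 270q − 724819 = 0.
Discriminant: 270² + 4·724819 = 72900 + 2899276 = 2972176; √2972176 = 1724.
q = (−270 + 1724)/2 = 727, and p = q + 270 = 997.
Check: 727 · 997 = 724819.

727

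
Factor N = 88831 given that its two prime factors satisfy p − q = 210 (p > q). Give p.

Since p = q + 210, we have 88831 = q(q + 210), so q² + 210q − 88831 = 0.
Discriminant: 210² + 4·88831 = 44100 + 355324 = 399424; √399424 = 632.
q = (−210 + 632)/2 = 211, and p = q + 210 = 421.
Check: 211 · 421 = 88831.

421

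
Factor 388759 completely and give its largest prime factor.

79

388759 = 7 · 55537
55537 = 19 · 2923
2923 = 37 · 79
79 is prime.
So 388759 = 7 · 19 · 37 · 79; the largest prime factor is 79.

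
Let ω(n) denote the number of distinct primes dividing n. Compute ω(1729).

1729 = 7 · 247
247 = 13 · 19
1729 = 7 · 13 · 19, which has 3 distinct prime factors.

3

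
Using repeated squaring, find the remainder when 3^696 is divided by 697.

3^1 ≡ 3 (mod 697)
3^2 ≡ 3^2 = 9 ≡ 9 (mod 697)
3^4 ≡ 9^2 = 81 ≡ 81 (mod 697)
3^8 ≡ 81^2 = 6561 ≡ 288 (mod 697)
3^16 ≡ 288^2 = 82944 ≡ 1 (mod 697)
3^32 ≡ 1^2 = 1 ≡ 1 (mod 697)
3^64 ≡ 1^2 = 1 ≡ 1 (mod 697)
3^128 ≡ 1^2 = 1 ≡ 1 (mod 697)
3^256 ≡ 1^2 = 1 ≡ 1 (mod 697)
3^512 ≡ 1^2 = 1 ≡ 1 (mod 697)
696 = 512 + 128 + 32 + 16 + 8 in binary powers of 2.
So 3^696 ≡ 1 · 1 · 1 · 1 · 288 ≡ 288 (mod 697).
Since 288 ≠ 1, base 3 is a Fermat witness: 697 is composite.

288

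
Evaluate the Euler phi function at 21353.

21060

Factor: 21353 = 131 · 163.
φ(21353) = (131−1) · (163−1) = 130 · 162 = 21060.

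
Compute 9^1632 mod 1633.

9^1 ≡ 9 (mod 1633)
9^2 ≡ 9^2 = 81 ≡ 81 (mod 1633)
9^4 ≡ 81^2 = 6561 ≡ 29 (mod 1633)
9^8 ≡ 29^2 = 841 ≡ 841 (mod 1633)
9^16 ≡ 841^2 = 707281 ≡ 192 (mod 1633)
9^32 ≡ 192^2 = 36864 ≡ 938 (mod 1633)
9^64 ≡ 938^2 = 879844 ≡ 1290 (mod 1633)
9^128 ≡ 1290^2 = 1664100 ≡ 73 (mod 1633)
9^256 ≡ 73^2 = 5329 ≡ 430 (mod 1633)
9^512 ≡ 430^2 = 184900 ≡ 371 (mod 1633)
9^1024 ≡ 371^2 = 137641 ≡ 469 (mod 1633)
1632 = 1024 + 512 + 64 + 32 in binary powers of 2.
So 9^1632 ≡ 469 · 371 · 1290 · 938 ≡ 1294 (mod 1633).
Since 1294 ≠ 1, base 9 is a Fermat witness: 1633 is composite.

1294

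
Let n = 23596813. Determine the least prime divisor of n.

23596813 is odd.
Digit sum 37, not divisible by 3.
Ends in 3: not divisible by 5.
7: 23596813 = 7·3370973 + 2
11: 23596813 = 11·2145164 + 9
13: 23596813 = 13·1815139 + 6
17: 23596813 = 17·1388047 + 14
19: 23596813 = 19·1241937 + 10
23: 23596813 = 23·1025948 + 9
29: 23596813 = 29·813683 + 6
31: 23596813 = 31·761187 + 16
37: 23596813 = 37·637751 + 26
41: 23596813 = 41·575532 + 1
43: 23596813 = 43·548763 + 4
47: 23596813 = 47·502059 + 40
53: 23596813 = 53·445222 + 47
59: 23596813 = 59·399945 + 58
61: 23596813 = 61·386833

61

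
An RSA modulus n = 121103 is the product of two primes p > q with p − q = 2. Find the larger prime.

349

Since p = q + 2, we have 121103 = q(q + 2), so q² + 2q − 121103 = 0.
Discriminant: 2² + 4·121103 = 4 + 484412 = 484416; √484416 = 696.
q = (−2 + 696)/2 = 347, and p = q + 2 = 349.
Check: 347 · 349 = 121103.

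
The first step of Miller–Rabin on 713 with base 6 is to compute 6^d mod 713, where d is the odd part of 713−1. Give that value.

713 − 1 = 712 = 2^3 · 89, so d = 89.
6^1 ≡ 6 (mod 713)
6^2 ≡ 6^2 = 36 ≡ 36 (mod 713)
6^4 ≡ 36^2 = 1296 ≡ 583 (mod 713)
6^8 ≡ 583^2 = 339889 ≡ 501 (mod 713)
6^16 ≡ 501^2 = 251001 ≡ 25 (mod 713)
6^32 ≡ 25^2 = 625 ≡ 625 (mod 713)
6^64 ≡ 625^2 = 390625 ≡ 614 (mod 713)
89 = 64 + 16 + 8 + 1 in binary powers of 2.
So 6^89 ≡ 614 · 25 · 501 · 6 ≡ 305 (mod 713).
Squaring chain: 305 → 335 → 284; never reaches −1, so base 6 is a Miller–Rabin witness that 713 is composite.

305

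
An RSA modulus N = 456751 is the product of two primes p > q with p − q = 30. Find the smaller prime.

661

Since p = q + 30, we have 456751 = q(q + 30), so q² + 30q − 456751 = 0.
Discriminant: 30² + 4·456751 = 900 + 1827004 = 1827904; √1827904 = 1352.
q = (−30 + 1352)/2 = 661, and p = q + 30 = 691.
Check: 661 · 691 = 456751.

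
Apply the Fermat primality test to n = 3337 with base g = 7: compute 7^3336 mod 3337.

2028

7^1 ≡ 7 (mod 3337)
7^2 ≡ 7^2 = 49 ≡ 49 (mod 3337)
7^4 ≡ 49^2 = 2401 ≡ 2401 (mod 3337)
7^8 ≡ 2401^2 = 5764801 ≡ 1802 (mod 3337)
7^16 ≡ 1802^2 = 3247204 ≡ 303 (mod 3337)
7^32 ≡ 303^2 = 91809 ≡ 1710 (mod 3337)
7^64 ≡ 1710^2 = 2924100 ≡ 888 (mod 3337)
7^128 ≡ 888^2 = 788544 ≡ 1012 (mod 3337)
7^256 ≡ 1012^2 = 1024144 ≡ 3022 (mod 3337)
7^512 ≡ 3022^2 = 9132484 ≡ 2452 (mod 3337)
7^1024 ≡ 2452^2 = 6012304 ≡ 2367 (mod 3337)
7^2048 ≡ 2367^2 = 5602689 ≡ 3203 (mod 3337)
3336 = 2048 + 1024 + 256 + 8 in binary powers of 2.
So 7^3336 ≡ 3203 · 2367 · 3022 · 1802 ≡ 2028 (mod 3337).
Since 2028 ≠ 1, base 7 is a Fermat witness: 3337 is composite.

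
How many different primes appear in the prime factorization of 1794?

1794 = 2 · 897
897 = 3 · 299
299 = 13 · 23
1794 = 2 · 3 · 13 · 23, which has 4 distinct prime factors.

4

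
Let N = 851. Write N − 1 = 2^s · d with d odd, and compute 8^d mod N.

541

851 − 1 = 850 = 2^1 · 425, so d = 425.
8^1 ≡ 8 (mod 851)
8^2 ≡ 8^2 = 64 ≡ 64 (mod 851)
8^4 ≡ 64^2 = 4096 ≡ 692 (mod 851)
8^8 ≡ 692^2 = 478864 ≡ 602 (mod 851)
8^16 ≡ 602^2 = 362404 ≡ 729 (mod 851)
8^32 ≡ 729^2 = 531441 ≡ 417 (mod 851)
8^64 ≡ 417^2 = 173889 ≡ 285 (mod 851)
8^128 ≡ 285^2 = 81225 ≡ 380 (mod 851)
8^256 ≡ 380^2 = 144400 ≡ 581 (mod 851)
425 = 256 + 128 + 32 + 8 + 1 in binary powers of 2.
So 8^425 ≡ 581 · 380 · 417 · 602 · 8 ≡ 541 (mod 851).
Squaring chain: 541; never reaches −1, so base 8 is a Miller–Rabin witness that 851 is composite.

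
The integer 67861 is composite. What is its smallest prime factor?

67861 is odd.
Digit sum 28, not divisible by 3.
Ends in 1: not divisible by 5.
7: 67861 = 7·9694 + 3
11: 67861 = 11·6169 + 2
13: 67861 = 13·5220 + 1
17: 67861 = 17·3991 + 14
19: 67861 = 19·3571 + 12
23: 67861 = 23·2950 + 11
29: 67861 = 29·2340 + 1
31: 67861 = 31·2189 + 2
37: 67861 = 37·1834 + 3
41: 67861 = 41·1655 + 6
43: 67861 = 43·1578 + 7
47: 67861 = 47·1443 + 40
53: 67861 = 53·1280 + 21
59: 67861 = 59·1150 + 11
61: 67861 = 61·1112 + 29
67: 67861 = 67·1012 + 57
71: 67861 = 71·955 + 56
73: 67861 = 73·929 + 44
79: 67861 = 79·859

79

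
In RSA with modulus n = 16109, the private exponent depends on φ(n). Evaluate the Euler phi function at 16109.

15840

Factor: 16109 = 89 · 181.
φ(16109) = (89−1) · (181−1) = 88 · 180 = 15840.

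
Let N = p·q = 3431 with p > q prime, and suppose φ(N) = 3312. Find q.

47

φ(n) = (p−1)(q−1) = n − (p+q) + 1, so p + q = 3431 − 3312 + 1 = 120.
p and q are the roots of t² − 120t + 3431 = 0.
Discriminant: 120² − 4·3431 = 14400 − 13724 = 676; √676 = 26.
q = (120 − 26)/2 = 47, p = (120 + 26)/2 = 73.
Check: 47 · 73 = 3431.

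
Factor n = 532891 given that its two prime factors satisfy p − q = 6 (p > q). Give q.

727

Since p = q + 6, we have 532891 = q(q + 6), so q² + 6q − 532891 = 0.
Discriminant: 6² + 4·532891 = 36 + 2131564 = 2131600; √2131600 = 1460.
q = (−6 + 1460)/2 = 727, and p = q + 6 = 733.
Check: 727 · 733 = 532891.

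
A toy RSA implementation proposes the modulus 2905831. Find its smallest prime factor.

2905831 is odd.
Digit sum 28, not divisible by 3.
Ends in 1: not divisible by 5.
7: 2905831 = 7·415118 + 5
11: 2905831 = 11·264166 + 5
13: 2905831 = 13·223525 + 6
17: 2905831 = 17·170931 + 4
19: 2905831 = 19·152938 + 9
23: 2905831 = 23·126340 + 11
29: 2905831 = 29·100201 + 2
31: 2905831 = 31·93736 + 15
37: 2905831 = 37·78535 + 36
41: 2905831 = 41·70873 + 38
43: 2905831 = 43·67577 + 20
47: 2905831 = 47·61826 + 9
53: 2905831 = 53·54827

53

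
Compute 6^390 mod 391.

6^1 ≡ 6 (mod 391)
6^2 ≡ 6^2 = 36 ≡ 36 (mod 391)
6^4 ≡ 36^2 = 1296 ≡ 123 (mod 391)
6^8 ≡ 123^2 = 15129 ≡ 271 (mod 391)
6^16 ≡ 271^2 = 73441 ≡ 324 (mod 391)
6^32 ≡ 324^2 = 104976 ≡ 188 (mod 391)
6^64 ≡ 188^2 = 35344 ≡ 154 (mod 391)
6^128 ≡ 154^2 = 23716 ≡ 256 (mod 391)
6^256 ≡ 256^2 = 65536 ≡ 239 (mod 391)
390 = 256 + 128 + 4 + 2 in binary powers of 2.
So 6^390 ≡ 239 · 256 · 123 · 36 ≡ 25 (mod 391).
Since 25 ≠ 1, base 6 is a Fermat witness: 391 is composite.

25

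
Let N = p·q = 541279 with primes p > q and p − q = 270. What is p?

883

Since p = q + 270, we have 541279 = q(q + 270), so q² + 270q − 541279 = 0.
Discriminant: 270² + 4·541279 = 72900 + 2165116 = 2238016; √2238016 = 1496.
q = (−270 + 1496)/2 = 613, and p = q + 270 = 883.
Check: 613 · 883 = 541279.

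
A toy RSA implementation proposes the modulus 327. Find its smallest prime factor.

327 is odd.
Digit sum 12, divisible by 3.

3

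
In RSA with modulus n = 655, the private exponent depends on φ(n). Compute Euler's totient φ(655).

520

Factor: 655 = 5 · 131.
φ(655) = (5−1) · (131−1) = 4 · 130 = 520.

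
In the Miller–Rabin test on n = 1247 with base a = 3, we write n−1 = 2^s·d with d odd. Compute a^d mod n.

824

1247 − 1 = 1246 = 2^1 · 623, so d = 623.
3^1 ≡ 3 (mod 1247)
3^2 ≡ 3^2 = 9 ≡ 9 (mod 1247)
3^4 ≡ 9^2 = 81 ≡ 81 (mod 1247)
3^8 ≡ 81^2 = 6561 ≡ 326 (mod 1247)
3^16 ≡ 326^2 = 106276 ≡ 281 (mod 1247)
3^32 ≡ 281^2 = 78961 ≡ 400 (mod 1247)
3^64 ≡ 400^2 = 160000 ≡ 384 (mod 1247)
3^128 ≡ 384^2 = 147456 ≡ 310 (mod 1247)
3^256 ≡ 310^2 = 96100 ≡ 81 (mod 1247)
3^512 ≡ 81^2 = 6561 ≡ 326 (mod 1247)
623 = 512 + 64 + 32 + 8 + 4 + 2 + 1 in binary powers of 2.
So 3^623 ≡ 326 · 384 · 400 · 326 · 81 · 9 · 3 ≡ 824 (mod 1247).
Squaring chain: 824; never reaches −1, so base 3 is a Miller–Rabin witness that 1247 is composite.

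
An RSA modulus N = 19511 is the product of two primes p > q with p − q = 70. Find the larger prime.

179

Since p = q + 70, we have 19511 = q(q + 70), so q² + 70q − 19511 = 0.
Discriminant: 70² + 4·19511 = 4900 + 78044 = 82944; √82944 = 288.
q = (−70 + 288)/2 = 109, and p = q + 70 = 179.
Check: 109 · 179 = 19511.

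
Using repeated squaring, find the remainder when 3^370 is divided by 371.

305

3^1 ≡ 3 (mod 371)
3^2 ≡ 3^2 = 9 ≡ 9 (mod 371)
3^4 ≡ 9^2 = 81 ≡ 81 (mod 371)
3^8 ≡ 81^2 = 6561 ≡ 254 (mod 371)
3^16 ≡ 254^2 = 64516 ≡ 333 (mod 371)
3^32 ≡ 333^2 = 110889 ≡ 331 (mod 371)
3^64 ≡ 331^2 = 109561 ≡ 116 (mod 371)
3^128 ≡ 116^2 = 13456 ≡ 100 (mod 371)
3^256 ≡ 100^2 = 10000 ≡ 354 (mod 371)
370 = 256 + 64 + 32 + 16 + 2 in binary powers of 2.
So 3^370 ≡ 354 · 116 · 331 · 333 · 9 ≡ 305 (mod 371).
Since 305 ≠ 1, base 3 is a Fermat witness: 371 is composite.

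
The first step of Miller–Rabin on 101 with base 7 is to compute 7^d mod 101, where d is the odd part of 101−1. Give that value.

10

101 − 1 = 100 = 2^2 · 25, so d = 25.
7^1 ≡ 7 (mod 101)
7^2 ≡ 7^2 = 49 ≡ 49 (mod 101)
7^4 ≡ 49^2 = 2401 ≡ 78 (mod 101)
7^8 ≡ 78^2 = 6084 ≡ 24 (mod 101)
7^16 ≡ 24^2 = 576 ≡ 71 (mod 101)
25 = 16 + 8 + 1 in binary powers of 2.
So 7^25 ≡ 71 · 24 · 7 ≡ 10 (mod 101).
Squaring chain: 10 → 100; reaches −1, so base 7 does not prove 101 composite.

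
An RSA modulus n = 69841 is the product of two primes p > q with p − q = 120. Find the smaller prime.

211

Since p = q + 120, we have 69841 = q(q + 120), so q² + 120q − 69841 = 0.
Discriminant: 120² + 4·69841 = 14400 + 279364 = 293764; √293764 = 542.
q = (−120 + 542)/2 = 211, and p = q + 120 = 331.
Check: 211 · 331 = 69841.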